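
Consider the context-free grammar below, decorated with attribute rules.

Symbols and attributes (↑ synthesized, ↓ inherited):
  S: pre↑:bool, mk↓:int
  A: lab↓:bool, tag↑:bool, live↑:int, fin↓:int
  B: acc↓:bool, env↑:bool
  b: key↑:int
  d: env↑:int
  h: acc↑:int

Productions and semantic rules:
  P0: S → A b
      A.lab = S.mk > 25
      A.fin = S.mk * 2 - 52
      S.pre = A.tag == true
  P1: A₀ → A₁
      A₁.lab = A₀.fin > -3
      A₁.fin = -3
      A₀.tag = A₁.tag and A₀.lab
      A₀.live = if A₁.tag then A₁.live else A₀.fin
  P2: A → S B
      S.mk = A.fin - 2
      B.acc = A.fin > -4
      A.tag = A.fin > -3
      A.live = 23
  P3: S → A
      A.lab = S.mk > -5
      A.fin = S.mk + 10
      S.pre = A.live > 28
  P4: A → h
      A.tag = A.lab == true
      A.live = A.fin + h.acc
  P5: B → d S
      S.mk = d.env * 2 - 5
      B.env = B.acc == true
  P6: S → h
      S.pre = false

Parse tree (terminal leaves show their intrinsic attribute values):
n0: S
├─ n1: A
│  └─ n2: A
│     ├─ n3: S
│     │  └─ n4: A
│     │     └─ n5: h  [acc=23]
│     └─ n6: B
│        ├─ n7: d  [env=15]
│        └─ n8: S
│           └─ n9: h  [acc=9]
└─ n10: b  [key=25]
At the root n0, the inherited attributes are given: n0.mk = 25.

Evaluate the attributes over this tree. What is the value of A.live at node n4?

28

1. n0.mk = 25  [given at root]
2. n1.lab = false  [S.mk > 25]
3. n1.fin = -2  [S.mk * 2 - 52]
4. n2.lab = true  [A₀.fin > -3]
5. n2.fin = -3  [-3]
6. n3.mk = -5  [A.fin - 2]
7. n4.lab = false  [S.mk > -5]
8. n4.fin = 5  [S.mk + 10]
9. n5.acc = 23  [terminal]
10. n4.tag = false  [A.lab == true]
11. n4.live = 28  [A.fin + h.acc]
12. n3.pre = false  [A.live > 28]
13. n6.acc = true  [A.fin > -4]
14. n7.env = 15  [terminal]
15. n8.mk = 25  [d.env * 2 - 5]
16. n9.acc = 9  [terminal]
17. n8.pre = false  [false]
18. n6.env = true  [B.acc == true]
19. n2.tag = false  [A.fin > -3]
20. n2.live = 23  [23]
21. n1.tag = false  [A₁.tag and A₀.lab]
22. n1.live = -2  [if A₁.tag then A₁.live else A₀.fin]
23. n10.key = 25  [terminal]
24. n0.pre = false  [A.tag == true]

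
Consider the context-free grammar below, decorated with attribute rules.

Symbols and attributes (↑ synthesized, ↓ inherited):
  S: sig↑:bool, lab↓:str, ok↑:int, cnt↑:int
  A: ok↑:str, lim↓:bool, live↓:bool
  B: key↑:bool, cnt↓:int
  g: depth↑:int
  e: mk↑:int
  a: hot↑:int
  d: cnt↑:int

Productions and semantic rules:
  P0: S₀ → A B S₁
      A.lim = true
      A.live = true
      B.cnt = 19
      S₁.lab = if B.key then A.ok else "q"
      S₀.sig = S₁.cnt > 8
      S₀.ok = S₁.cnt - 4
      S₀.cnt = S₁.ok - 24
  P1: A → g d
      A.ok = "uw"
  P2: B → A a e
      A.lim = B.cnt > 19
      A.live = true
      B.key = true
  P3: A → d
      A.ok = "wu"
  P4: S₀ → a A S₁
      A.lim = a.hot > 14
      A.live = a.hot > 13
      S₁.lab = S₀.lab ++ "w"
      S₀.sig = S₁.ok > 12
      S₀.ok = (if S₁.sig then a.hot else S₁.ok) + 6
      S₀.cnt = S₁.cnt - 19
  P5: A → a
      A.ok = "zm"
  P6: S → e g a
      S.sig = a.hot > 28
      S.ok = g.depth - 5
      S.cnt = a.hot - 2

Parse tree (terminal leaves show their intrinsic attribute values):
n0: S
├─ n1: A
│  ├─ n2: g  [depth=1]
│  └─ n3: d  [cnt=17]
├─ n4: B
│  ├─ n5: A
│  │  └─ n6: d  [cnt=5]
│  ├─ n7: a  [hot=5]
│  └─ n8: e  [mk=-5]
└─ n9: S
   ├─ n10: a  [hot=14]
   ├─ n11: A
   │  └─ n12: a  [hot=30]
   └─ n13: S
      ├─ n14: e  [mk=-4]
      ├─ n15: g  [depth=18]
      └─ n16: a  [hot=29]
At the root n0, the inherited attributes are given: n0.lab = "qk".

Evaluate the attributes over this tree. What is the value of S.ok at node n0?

1. n0.lab = "qk"  [given at root]
2. n1.lim = true  [true]
3. n1.live = true  [true]
4. n2.depth = 1  [terminal]
5. n3.cnt = 17  [terminal]
6. n1.ok = "uw"  ["uw"]
7. n4.cnt = 19  [19]
8. n5.lim = false  [B.cnt > 19]
9. n5.live = true  [true]
10. n6.cnt = 5  [terminal]
11. n5.ok = "wu"  ["wu"]
12. n7.hot = 5  [terminal]
13. n8.mk = -5  [terminal]
14. n4.key = true  [true]
15. n9.lab = "uw"  [if B.key then A.ok else "q"]
16. n10.hot = 14  [terminal]
17. n11.lim = false  [a.hot > 14]
18. n11.live = true  [a.hot > 13]
19. n12.hot = 30  [terminal]
20. n11.ok = "zm"  ["zm"]
21. n13.lab = "uww"  [S₀.lab ++ "w"]
22. n14.mk = -4  [terminal]
23. n15.depth = 18  [terminal]
24. n16.hot = 29  [terminal]
25. n13.sig = true  [a.hot > 28]
26. n13.ok = 13  [g.depth - 5]
27. n13.cnt = 27  [a.hot - 2]
28. n9.sig = true  [S₁.ok > 12]
29. n9.ok = 20  [(if S₁.sig then a.hot else S₁.ok) + 6]
30. n9.cnt = 8  [S₁.cnt - 19]
31. n0.sig = false  [S₁.cnt > 8]
32. n0.ok = 4  [S₁.cnt - 4]
33. n0.cnt = -4  [S₁.ok - 24]

4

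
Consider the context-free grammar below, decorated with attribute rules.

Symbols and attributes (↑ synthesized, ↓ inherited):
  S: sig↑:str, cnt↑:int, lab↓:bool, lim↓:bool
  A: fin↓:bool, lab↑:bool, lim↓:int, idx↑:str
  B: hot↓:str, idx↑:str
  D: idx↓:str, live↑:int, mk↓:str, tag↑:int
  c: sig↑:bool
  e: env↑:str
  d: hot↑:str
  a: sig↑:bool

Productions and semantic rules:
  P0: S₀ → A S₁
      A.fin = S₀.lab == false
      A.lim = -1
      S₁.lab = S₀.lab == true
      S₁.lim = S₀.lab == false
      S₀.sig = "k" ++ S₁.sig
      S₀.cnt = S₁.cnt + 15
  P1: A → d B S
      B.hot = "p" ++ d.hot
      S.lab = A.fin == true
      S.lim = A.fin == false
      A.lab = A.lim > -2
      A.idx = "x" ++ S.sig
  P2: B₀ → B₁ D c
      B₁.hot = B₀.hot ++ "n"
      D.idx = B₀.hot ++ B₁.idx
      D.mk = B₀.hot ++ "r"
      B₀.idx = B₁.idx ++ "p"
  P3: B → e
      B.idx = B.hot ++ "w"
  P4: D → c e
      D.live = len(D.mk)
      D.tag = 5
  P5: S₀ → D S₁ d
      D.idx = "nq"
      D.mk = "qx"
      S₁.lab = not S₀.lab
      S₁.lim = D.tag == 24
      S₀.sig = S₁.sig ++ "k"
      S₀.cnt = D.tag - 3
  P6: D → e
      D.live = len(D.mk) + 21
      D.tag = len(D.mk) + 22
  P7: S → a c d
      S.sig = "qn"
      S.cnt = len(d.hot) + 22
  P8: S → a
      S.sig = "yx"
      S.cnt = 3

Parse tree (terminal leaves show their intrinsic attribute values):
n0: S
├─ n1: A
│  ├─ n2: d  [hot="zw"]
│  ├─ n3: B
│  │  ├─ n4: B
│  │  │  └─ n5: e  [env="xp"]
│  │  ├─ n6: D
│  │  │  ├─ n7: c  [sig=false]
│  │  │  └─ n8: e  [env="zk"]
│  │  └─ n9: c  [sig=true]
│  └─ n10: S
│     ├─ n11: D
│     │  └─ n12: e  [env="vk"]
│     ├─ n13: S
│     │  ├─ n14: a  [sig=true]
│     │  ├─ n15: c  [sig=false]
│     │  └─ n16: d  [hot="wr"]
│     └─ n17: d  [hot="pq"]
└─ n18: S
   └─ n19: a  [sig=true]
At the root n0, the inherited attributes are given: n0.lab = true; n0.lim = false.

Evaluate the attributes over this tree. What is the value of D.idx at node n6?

"pzwpzwnw"

1. n0.lab = true  [given at root]
2. n0.lim = false  [given at root]
3. n1.fin = false  [S₀.lab == false]
4. n1.lim = -1  [-1]
5. n2.hot = "zw"  [terminal]
6. n3.hot = "pzw"  ["p" ++ d.hot]
7. n4.hot = "pzwn"  [B₀.hot ++ "n"]
8. n5.env = "xp"  [terminal]
9. n4.idx = "pzwnw"  [B.hot ++ "w"]
10. n6.idx = "pzwpzwnw"  [B₀.hot ++ B₁.idx]
11. n6.mk = "pzwr"  [B₀.hot ++ "r"]
12. n7.sig = false  [terminal]
13. n8.env = "zk"  [terminal]
14. n6.live = 4  [len(D.mk)]
15. n6.tag = 5  [5]
16. n9.sig = true  [terminal]
17. n3.idx = "pzwnwp"  [B₁.idx ++ "p"]
18. n10.lab = false  [A.fin == true]
19. n10.lim = true  [A.fin == false]
20. n11.idx = "nq"  ["nq"]
21. n11.mk = "qx"  ["qx"]
22. n12.env = "vk"  [terminal]
23. n11.live = 23  [len(D.mk) + 21]
24. n11.tag = 24  [len(D.mk) + 22]
25. n13.lab = true  [not S₀.lab]
26. n13.lim = true  [D.tag == 24]
27. n14.sig = true  [terminal]
28. n15.sig = false  [terminal]
29. n16.hot = "wr"  [terminal]
30. n13.sig = "qn"  ["qn"]
31. n13.cnt = 24  [len(d.hot) + 22]
32. n17.hot = "pq"  [terminal]
33. n10.sig = "qnk"  [S₁.sig ++ "k"]
34. n10.cnt = 21  [D.tag - 3]
35. n1.lab = true  [A.lim > -2]
36. n1.idx = "xqnk"  ["x" ++ S.sig]
37. n18.lab = true  [S₀.lab == true]
38. n18.lim = false  [S₀.lab == false]
39. n19.sig = true  [terminal]
40. n18.sig = "yx"  ["yx"]
41. n18.cnt = 3  [3]
42. n0.sig = "kyx"  ["k" ++ S₁.sig]
43. n0.cnt = 18  [S₁.cnt + 15]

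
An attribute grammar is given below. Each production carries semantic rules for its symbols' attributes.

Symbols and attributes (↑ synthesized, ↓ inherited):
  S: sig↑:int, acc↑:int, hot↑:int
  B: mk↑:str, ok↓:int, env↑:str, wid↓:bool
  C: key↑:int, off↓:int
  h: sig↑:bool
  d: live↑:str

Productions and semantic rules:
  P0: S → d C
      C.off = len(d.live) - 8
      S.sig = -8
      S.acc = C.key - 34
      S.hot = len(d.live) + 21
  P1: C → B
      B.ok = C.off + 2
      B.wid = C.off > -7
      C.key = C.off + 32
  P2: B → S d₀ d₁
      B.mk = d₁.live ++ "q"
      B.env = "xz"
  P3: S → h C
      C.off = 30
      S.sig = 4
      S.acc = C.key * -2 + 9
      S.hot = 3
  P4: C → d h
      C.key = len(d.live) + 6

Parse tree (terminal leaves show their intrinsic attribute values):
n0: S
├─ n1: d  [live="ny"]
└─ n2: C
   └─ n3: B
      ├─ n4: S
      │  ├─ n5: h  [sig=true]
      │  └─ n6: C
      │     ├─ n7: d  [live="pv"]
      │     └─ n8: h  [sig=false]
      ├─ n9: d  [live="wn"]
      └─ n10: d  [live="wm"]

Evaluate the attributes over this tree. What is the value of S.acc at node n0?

-8

1. n1.live = "ny"  [terminal]
2. n2.off = -6  [len(d.live) - 8]
3. n3.ok = -4  [C.off + 2]
4. n3.wid = true  [C.off > -7]
5. n5.sig = true  [terminal]
6. n6.off = 30  [30]
7. n7.live = "pv"  [terminal]
8. n8.sig = false  [terminal]
9. n6.key = 8  [len(d.live) + 6]
10. n4.sig = 4  [4]
11. n4.acc = -7  [C.key * -2 + 9]
12. n4.hot = 3  [3]
13. n9.live = "wn"  [terminal]
14. n10.live = "wm"  [terminal]
15. n3.mk = "wmq"  [d₁.live ++ "q"]
16. n3.env = "xz"  ["xz"]
17. n2.key = 26  [C.off + 32]
18. n0.sig = -8  [-8]
19. n0.acc = -8  [C.key - 34]
20. n0.hot = 23  [len(d.live) + 21]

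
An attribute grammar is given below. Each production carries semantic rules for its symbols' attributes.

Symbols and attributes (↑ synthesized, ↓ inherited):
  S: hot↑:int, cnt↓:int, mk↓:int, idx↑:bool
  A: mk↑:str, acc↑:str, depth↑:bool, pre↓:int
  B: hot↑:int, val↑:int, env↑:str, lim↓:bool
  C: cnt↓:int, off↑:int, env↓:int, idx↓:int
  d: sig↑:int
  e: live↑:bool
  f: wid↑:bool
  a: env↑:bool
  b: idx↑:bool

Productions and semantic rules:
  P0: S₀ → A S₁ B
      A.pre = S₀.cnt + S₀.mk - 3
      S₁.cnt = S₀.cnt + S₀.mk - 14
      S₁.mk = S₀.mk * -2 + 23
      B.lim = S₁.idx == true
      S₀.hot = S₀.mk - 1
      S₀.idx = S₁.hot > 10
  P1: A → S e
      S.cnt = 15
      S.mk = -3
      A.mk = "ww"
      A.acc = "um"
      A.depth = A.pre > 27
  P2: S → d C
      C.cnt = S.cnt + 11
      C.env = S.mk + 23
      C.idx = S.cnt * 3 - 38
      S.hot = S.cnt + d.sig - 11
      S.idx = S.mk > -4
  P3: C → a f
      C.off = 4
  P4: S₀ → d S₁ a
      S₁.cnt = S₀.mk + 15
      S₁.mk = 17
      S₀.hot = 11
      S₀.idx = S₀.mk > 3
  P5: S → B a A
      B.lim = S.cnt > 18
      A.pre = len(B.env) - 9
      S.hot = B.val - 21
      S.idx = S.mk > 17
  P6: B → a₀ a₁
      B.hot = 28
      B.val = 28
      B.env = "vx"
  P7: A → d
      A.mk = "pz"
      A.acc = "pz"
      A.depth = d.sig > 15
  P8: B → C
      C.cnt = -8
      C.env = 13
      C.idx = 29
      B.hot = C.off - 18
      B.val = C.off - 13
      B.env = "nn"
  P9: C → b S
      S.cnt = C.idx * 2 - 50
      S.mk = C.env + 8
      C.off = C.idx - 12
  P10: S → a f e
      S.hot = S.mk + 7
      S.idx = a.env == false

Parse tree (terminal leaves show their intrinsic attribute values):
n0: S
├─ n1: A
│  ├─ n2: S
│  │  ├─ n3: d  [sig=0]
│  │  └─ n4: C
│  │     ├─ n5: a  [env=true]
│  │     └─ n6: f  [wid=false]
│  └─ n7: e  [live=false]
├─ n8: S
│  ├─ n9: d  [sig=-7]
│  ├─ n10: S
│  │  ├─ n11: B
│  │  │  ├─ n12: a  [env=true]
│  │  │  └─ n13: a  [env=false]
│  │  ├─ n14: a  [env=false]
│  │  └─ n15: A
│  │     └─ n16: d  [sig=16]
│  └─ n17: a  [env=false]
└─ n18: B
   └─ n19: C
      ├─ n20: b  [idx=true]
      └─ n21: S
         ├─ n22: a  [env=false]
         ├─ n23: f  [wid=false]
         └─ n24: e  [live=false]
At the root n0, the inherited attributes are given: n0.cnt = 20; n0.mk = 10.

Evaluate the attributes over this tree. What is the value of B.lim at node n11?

false

1. n0.cnt = 20  [given at root]
2. n0.mk = 10  [given at root]
3. n1.pre = 27  [S₀.cnt + S₀.mk - 3]
4. n2.cnt = 15  [15]
5. n2.mk = -3  [-3]
6. n3.sig = 0  [terminal]
7. n4.cnt = 26  [S.cnt + 11]
8. n4.env = 20  [S.mk + 23]
9. n4.idx = 7  [S.cnt * 3 - 38]
10. n5.env = true  [terminal]
11. n6.wid = false  [terminal]
12. n4.off = 4  [4]
13. n2.hot = 4  [S.cnt + d.sig - 11]
14. n2.idx = true  [S.mk > -4]
15. n7.live = false  [terminal]
16. n1.mk = "ww"  ["ww"]
17. n1.acc = "um"  ["um"]
18. n1.depth = false  [A.pre > 27]
19. n8.cnt = 16  [S₀.cnt + S₀.mk - 14]
20. n8.mk = 3  [S₀.mk * -2 + 23]
21. n9.sig = -7  [terminal]
22. n10.cnt = 18  [S₀.mk + 15]
23. n10.mk = 17  [17]
24. n11.lim = false  [S.cnt > 18]
25. n12.env = true  [terminal]
26. n13.env = false  [terminal]
27. n11.hot = 28  [28]
28. n11.val = 28  [28]
29. n11.env = "vx"  ["vx"]
30. n14.env = false  [terminal]
31. n15.pre = -7  [len(B.env) - 9]
32. n16.sig = 16  [terminal]
33. n15.mk = "pz"  ["pz"]
34. n15.acc = "pz"  ["pz"]
35. n15.depth = true  [d.sig > 15]
36. n10.hot = 7  [B.val - 21]
37. n10.idx = false  [S.mk > 17]
38. n17.env = false  [terminal]
39. n8.hot = 11  [11]
40. n8.idx = false  [S₀.mk > 3]
41. n18.lim = false  [S₁.idx == true]
42. n19.cnt = -8  [-8]
43. n19.env = 13  [13]
44. n19.idx = 29  [29]
45. n20.idx = true  [terminal]
46. n21.cnt = 8  [C.idx * 2 - 50]
47. n21.mk = 21  [C.env + 8]
48. n22.env = false  [terminal]
49. n23.wid = false  [terminal]
50. n24.live = false  [terminal]
51. n21.hot = 28  [S.mk + 7]
52. n21.idx = true  [a.env == false]
53. n19.off = 17  [C.idx - 12]
54. n18.hot = -1  [C.off - 18]
55. n18.val = 4  [C.off - 13]
56. n18.env = "nn"  ["nn"]
57. n0.hot = 9  [S₀.mk - 1]
58. n0.idx = true  [S₁.hot > 10]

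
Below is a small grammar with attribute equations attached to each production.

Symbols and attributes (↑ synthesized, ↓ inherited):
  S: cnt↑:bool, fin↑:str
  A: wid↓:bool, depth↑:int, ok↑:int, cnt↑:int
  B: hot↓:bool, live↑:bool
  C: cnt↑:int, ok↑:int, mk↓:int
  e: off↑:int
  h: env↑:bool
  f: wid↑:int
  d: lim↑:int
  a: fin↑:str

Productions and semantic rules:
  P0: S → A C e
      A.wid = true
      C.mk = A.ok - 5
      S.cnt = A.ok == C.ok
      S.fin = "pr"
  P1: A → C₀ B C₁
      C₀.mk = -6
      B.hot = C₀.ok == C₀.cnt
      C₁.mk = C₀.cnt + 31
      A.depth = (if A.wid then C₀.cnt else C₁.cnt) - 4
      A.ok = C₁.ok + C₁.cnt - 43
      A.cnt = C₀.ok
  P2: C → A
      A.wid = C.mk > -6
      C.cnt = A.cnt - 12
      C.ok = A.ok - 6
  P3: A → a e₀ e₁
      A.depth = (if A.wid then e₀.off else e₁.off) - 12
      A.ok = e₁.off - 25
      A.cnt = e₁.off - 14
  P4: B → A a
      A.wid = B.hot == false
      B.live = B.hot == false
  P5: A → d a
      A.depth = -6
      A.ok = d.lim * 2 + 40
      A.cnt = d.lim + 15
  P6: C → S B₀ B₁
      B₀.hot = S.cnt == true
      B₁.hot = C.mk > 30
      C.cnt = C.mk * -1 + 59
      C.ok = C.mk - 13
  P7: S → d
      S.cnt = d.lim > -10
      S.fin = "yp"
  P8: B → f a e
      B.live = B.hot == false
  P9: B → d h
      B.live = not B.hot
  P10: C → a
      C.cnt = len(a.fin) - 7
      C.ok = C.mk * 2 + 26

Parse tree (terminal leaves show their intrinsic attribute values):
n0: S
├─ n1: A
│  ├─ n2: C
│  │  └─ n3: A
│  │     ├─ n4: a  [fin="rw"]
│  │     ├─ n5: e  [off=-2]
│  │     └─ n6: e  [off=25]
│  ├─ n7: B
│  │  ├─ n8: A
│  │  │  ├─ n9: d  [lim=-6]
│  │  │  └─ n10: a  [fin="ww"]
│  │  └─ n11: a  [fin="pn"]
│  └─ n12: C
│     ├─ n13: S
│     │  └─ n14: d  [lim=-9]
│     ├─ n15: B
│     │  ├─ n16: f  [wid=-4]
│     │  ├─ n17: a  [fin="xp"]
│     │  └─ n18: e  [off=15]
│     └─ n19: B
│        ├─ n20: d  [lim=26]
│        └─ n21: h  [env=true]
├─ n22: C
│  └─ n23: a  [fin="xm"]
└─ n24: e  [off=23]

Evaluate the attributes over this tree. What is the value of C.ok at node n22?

1. n1.wid = true  [true]
2. n2.mk = -6  [-6]
3. n3.wid = false  [C.mk > -6]
4. n4.fin = "rw"  [terminal]
5. n5.off = -2  [terminal]
6. n6.off = 25  [terminal]
7. n3.depth = 13  [(if A.wid then e₀.off else e₁.off) - 12]
8. n3.ok = 0  [e₁.off - 25]
9. n3.cnt = 11  [e₁.off - 14]
10. n2.cnt = -1  [A.cnt - 12]
11. n2.ok = -6  [A.ok - 6]
12. n7.hot = false  [C₀.ok == C₀.cnt]
13. n8.wid = true  [B.hot == false]
14. n9.lim = -6  [terminal]
15. n10.fin = "ww"  [terminal]
16. n8.depth = -6  [-6]
17. n8.ok = 28  [d.lim * 2 + 40]
18. n8.cnt = 9  [d.lim + 15]
19. n11.fin = "pn"  [terminal]
20. n7.live = true  [B.hot == false]
21. n12.mk = 30  [C₀.cnt + 31]
22. n14.lim = -9  [terminal]
23. n13.cnt = true  [d.lim > -10]
24. n13.fin = "yp"  ["yp"]
25. n15.hot = true  [S.cnt == true]
26. n16.wid = -4  [terminal]
27. n17.fin = "xp"  [terminal]
28. n18.off = 15  [terminal]
29. n15.live = false  [B.hot == false]
30. n19.hot = false  [C.mk > 30]
31. n20.lim = 26  [terminal]
32. n21.env = true  [terminal]
33. n19.live = true  [not B.hot]
34. n12.cnt = 29  [C.mk * -1 + 59]
35. n12.ok = 17  [C.mk - 13]
36. n1.depth = -5  [(if A.wid then C₀.cnt else C₁.cnt) - 4]
37. n1.ok = 3  [C₁.ok + C₁.cnt - 43]
38. n1.cnt = -6  [C₀.ok]
39. n22.mk = -2  [A.ok - 5]
40. n23.fin = "xm"  [terminal]
41. n22.cnt = -5  [len(a.fin) - 7]
42. n22.ok = 22  [C.mk * 2 + 26]
43. n24.off = 23  [terminal]
44. n0.cnt = false  [A.ok == C.ok]
45. n0.fin = "pr"  ["pr"]

22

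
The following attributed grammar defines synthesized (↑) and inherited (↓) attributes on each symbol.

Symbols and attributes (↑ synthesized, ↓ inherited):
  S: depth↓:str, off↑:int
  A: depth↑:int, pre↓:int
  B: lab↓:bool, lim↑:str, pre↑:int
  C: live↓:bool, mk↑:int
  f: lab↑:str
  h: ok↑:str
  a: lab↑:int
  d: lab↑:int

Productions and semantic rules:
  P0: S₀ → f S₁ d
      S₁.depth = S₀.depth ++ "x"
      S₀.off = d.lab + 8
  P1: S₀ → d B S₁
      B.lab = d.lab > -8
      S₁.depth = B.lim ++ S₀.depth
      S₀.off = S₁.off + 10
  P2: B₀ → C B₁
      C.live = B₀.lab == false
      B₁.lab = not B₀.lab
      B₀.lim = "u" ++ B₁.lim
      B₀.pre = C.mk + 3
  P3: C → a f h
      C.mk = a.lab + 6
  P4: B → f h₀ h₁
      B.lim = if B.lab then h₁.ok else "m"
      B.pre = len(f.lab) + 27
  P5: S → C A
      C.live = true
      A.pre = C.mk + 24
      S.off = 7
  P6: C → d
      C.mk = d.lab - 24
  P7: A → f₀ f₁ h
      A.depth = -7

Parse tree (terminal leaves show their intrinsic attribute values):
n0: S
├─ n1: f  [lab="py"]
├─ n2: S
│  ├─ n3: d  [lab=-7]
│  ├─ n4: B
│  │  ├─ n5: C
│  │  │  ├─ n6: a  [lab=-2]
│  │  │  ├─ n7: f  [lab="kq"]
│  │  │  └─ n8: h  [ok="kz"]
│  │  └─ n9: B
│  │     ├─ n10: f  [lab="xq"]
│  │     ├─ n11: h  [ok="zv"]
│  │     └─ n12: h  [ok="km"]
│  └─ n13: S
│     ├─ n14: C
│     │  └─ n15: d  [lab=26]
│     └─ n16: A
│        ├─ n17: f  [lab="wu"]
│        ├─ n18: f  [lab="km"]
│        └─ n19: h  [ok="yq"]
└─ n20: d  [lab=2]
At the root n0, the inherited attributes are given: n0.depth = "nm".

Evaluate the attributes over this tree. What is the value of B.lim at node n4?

1. n0.depth = "nm"  [given at root]
2. n1.lab = "py"  [terminal]
3. n2.depth = "nmx"  [S₀.depth ++ "x"]
4. n3.lab = -7  [terminal]
5. n4.lab = true  [d.lab > -8]
6. n5.live = false  [B₀.lab == false]
7. n6.lab = -2  [terminal]
8. n7.lab = "kq"  [terminal]
9. n8.ok = "kz"  [terminal]
10. n5.mk = 4  [a.lab + 6]
11. n9.lab = false  [not B₀.lab]
12. n10.lab = "xq"  [terminal]
13. n11.ok = "zv"  [terminal]
14. n12.ok = "km"  [terminal]
15. n9.lim = "m"  [if B.lab then h₁.ok else "m"]
16. n9.pre = 29  [len(f.lab) + 27]
17. n4.lim = "um"  ["u" ++ B₁.lim]
18. n4.pre = 7  [C.mk + 3]
19. n13.depth = "umnmx"  [B.lim ++ S₀.depth]
20. n14.live = true  [true]
21. n15.lab = 26  [terminal]
22. n14.mk = 2  [d.lab - 24]
23. n16.pre = 26  [C.mk + 24]
24. n17.lab = "wu"  [terminal]
25. n18.lab = "km"  [terminal]
26. n19.ok = "yq"  [terminal]
27. n16.depth = -7  [-7]
28. n13.off = 7  [7]
29. n2.off = 17  [S₁.off + 10]
30. n20.lab = 2  [terminal]
31. n0.off = 10  [d.lab + 8]

"um"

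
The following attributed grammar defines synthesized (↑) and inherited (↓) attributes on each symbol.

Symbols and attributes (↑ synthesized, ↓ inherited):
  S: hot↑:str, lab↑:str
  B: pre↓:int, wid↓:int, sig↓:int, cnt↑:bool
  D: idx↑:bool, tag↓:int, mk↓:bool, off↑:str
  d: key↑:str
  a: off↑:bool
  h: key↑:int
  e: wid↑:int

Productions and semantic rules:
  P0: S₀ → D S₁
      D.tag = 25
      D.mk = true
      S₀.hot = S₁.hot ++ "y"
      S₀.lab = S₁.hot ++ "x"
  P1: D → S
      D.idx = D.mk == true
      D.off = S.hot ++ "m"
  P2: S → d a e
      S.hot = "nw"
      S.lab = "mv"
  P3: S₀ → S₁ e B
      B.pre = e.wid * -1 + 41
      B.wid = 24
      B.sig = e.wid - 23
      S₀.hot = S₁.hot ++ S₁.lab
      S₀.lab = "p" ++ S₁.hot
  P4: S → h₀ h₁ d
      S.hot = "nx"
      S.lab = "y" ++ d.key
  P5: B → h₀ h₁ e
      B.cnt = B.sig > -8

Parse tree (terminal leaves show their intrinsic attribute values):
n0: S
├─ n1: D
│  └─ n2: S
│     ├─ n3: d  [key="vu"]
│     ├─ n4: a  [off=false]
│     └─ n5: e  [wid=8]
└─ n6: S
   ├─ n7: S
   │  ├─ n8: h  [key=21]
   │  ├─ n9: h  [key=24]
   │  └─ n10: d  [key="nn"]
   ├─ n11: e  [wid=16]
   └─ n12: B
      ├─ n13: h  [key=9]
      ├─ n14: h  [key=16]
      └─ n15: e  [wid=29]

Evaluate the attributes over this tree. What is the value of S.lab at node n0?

1. n1.tag = 25  [25]
2. n1.mk = true  [true]
3. n3.key = "vu"  [terminal]
4. n4.off = false  [terminal]
5. n5.wid = 8  [terminal]
6. n2.hot = "nw"  ["nw"]
7. n2.lab = "mv"  ["mv"]
8. n1.idx = true  [D.mk == true]
9. n1.off = "nwm"  [S.hot ++ "m"]
10. n8.key = 21  [terminal]
11. n9.key = 24  [terminal]
12. n10.key = "nn"  [terminal]
13. n7.hot = "nx"  ["nx"]
14. n7.lab = "ynn"  ["y" ++ d.key]
15. n11.wid = 16  [terminal]
16. n12.pre = 25  [e.wid * -1 + 41]
17. n12.wid = 24  [24]
18. n12.sig = -7  [e.wid - 23]
19. n13.key = 9  [terminal]
20. n14.key = 16  [terminal]
21. n15.wid = 29  [terminal]
22. n12.cnt = true  [B.sig > -8]
23. n6.hot = "nxynn"  [S₁.hot ++ S₁.lab]
24. n6.lab = "pnx"  ["p" ++ S₁.hot]
25. n0.hot = "nxynny"  [S₁.hot ++ "y"]
26. n0.lab = "nxynnx"  [S₁.hot ++ "x"]

"nxynnx"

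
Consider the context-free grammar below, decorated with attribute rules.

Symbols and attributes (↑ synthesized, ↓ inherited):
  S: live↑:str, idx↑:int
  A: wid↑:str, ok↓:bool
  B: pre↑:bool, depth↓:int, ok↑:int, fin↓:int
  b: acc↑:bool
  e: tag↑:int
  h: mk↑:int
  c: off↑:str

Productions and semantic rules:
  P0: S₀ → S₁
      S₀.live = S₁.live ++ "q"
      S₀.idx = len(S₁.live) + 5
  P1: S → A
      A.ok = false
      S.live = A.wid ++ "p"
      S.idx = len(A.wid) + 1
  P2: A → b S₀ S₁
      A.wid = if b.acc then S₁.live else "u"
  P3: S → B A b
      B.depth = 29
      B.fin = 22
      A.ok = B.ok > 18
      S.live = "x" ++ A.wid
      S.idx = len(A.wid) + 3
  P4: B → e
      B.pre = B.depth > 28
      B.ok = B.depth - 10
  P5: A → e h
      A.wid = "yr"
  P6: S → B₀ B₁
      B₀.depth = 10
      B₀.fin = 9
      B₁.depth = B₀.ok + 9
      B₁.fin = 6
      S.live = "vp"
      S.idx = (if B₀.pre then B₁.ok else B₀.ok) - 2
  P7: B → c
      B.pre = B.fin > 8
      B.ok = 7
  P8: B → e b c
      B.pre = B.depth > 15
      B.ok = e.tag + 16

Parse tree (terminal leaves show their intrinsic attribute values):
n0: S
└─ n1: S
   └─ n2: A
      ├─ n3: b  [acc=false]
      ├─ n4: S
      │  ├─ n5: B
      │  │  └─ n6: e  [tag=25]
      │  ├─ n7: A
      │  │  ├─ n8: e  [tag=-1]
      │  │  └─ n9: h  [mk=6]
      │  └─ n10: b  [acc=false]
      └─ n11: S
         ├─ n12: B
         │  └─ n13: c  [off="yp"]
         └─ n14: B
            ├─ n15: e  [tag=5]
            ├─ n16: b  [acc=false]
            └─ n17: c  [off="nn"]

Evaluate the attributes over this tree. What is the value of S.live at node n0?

1. n2.ok = false  [false]
2. n3.acc = false  [terminal]
3. n5.depth = 29  [29]
4. n5.fin = 22  [22]
5. n6.tag = 25  [terminal]
6. n5.pre = true  [B.depth > 28]
7. n5.ok = 19  [B.depth - 10]
8. n7.ok = true  [B.ok > 18]
9. n8.tag = -1  [terminal]
10. n9.mk = 6  [terminal]
11. n7.wid = "yr"  ["yr"]
12. n10.acc = false  [terminal]
13. n4.live = "xyr"  ["x" ++ A.wid]
14. n4.idx = 5  [len(A.wid) + 3]
15. n12.depth = 10  [10]
16. n12.fin = 9  [9]
17. n13.off = "yp"  [terminal]
18. n12.pre = true  [B.fin > 8]
19. n12.ok = 7  [7]
20. n14.depth = 16  [B₀.ok + 9]
21. n14.fin = 6  [6]
22. n15.tag = 5  [terminal]
23. n16.acc = false  [terminal]
24. n17.off = "nn"  [terminal]
25. n14.pre = true  [B.depth > 15]
26. n14.ok = 21  [e.tag + 16]
27. n11.live = "vp"  ["vp"]
28. n11.idx = 19  [(if B₀.pre then B₁.ok else B₀.ok) - 2]
29. n2.wid = "u"  [if b.acc then S₁.live else "u"]
30. n1.live = "up"  [A.wid ++ "p"]
31. n1.idx = 2  [len(A.wid) + 1]
32. n0.live = "upq"  [S₁.live ++ "q"]
33. n0.idx = 7  [len(S₁.live) + 5]

"upq"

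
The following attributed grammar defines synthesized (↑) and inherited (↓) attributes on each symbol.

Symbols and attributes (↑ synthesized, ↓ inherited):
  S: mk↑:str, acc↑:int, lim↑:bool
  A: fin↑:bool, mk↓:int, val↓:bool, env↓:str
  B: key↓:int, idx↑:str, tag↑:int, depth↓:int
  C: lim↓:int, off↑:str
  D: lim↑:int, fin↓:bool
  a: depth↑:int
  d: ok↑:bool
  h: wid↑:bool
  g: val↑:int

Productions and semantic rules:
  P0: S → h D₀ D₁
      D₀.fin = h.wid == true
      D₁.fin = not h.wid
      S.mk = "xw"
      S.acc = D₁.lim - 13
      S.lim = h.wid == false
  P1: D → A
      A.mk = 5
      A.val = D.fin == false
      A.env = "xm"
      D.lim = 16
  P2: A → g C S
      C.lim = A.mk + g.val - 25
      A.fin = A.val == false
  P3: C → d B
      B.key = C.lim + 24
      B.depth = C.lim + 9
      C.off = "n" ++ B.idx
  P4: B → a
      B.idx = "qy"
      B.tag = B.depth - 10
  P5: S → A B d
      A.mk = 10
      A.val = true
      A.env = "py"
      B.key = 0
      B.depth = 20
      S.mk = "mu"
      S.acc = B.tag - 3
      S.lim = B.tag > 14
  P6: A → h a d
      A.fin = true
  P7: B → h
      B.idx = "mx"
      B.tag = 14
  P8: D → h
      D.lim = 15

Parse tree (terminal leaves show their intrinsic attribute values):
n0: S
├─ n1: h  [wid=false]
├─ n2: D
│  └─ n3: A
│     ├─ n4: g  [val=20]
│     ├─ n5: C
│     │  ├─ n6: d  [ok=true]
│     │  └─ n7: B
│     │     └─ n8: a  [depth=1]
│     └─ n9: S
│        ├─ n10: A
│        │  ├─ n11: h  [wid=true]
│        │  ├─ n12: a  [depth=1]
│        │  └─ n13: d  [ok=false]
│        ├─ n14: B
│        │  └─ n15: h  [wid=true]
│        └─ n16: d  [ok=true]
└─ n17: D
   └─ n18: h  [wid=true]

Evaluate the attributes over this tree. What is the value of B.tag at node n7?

1. n1.wid = false  [terminal]
2. n2.fin = false  [h.wid == true]
3. n3.mk = 5  [5]
4. n3.val = true  [D.fin == false]
5. n3.env = "xm"  ["xm"]
6. n4.val = 20  [terminal]
7. n5.lim = 0  [A.mk + g.val - 25]
8. n6.ok = true  [terminal]
9. n7.key = 24  [C.lim + 24]
10. n7.depth = 9  [C.lim + 9]
11. n8.depth = 1  [terminal]
12. n7.idx = "qy"  ["qy"]
13. n7.tag = -1  [B.depth - 10]
14. n5.off = "nqy"  ["n" ++ B.idx]
15. n10.mk = 10  [10]
16. n10.val = true  [true]
17. n10.env = "py"  ["py"]
18. n11.wid = true  [terminal]
19. n12.depth = 1  [terminal]
20. n13.ok = false  [terminal]
21. n10.fin = true  [true]
22. n14.key = 0  [0]
23. n14.depth = 20  [20]
24. n15.wid = true  [terminal]
25. n14.idx = "mx"  ["mx"]
26. n14.tag = 14  [14]
27. n16.ok = true  [terminal]
28. n9.mk = "mu"  ["mu"]
29. n9.acc = 11  [B.tag - 3]
30. n9.lim = false  [B.tag > 14]
31. n3.fin = false  [A.val == false]
32. n2.lim = 16  [16]
33. n17.fin = true  [not h.wid]
34. n18.wid = true  [terminal]
35. n17.lim = 15  [15]
36. n0.mk = "xw"  ["xw"]
37. n0.acc = 2  [D₁.lim - 13]
38. n0.lim = true  [h.wid == false]

-1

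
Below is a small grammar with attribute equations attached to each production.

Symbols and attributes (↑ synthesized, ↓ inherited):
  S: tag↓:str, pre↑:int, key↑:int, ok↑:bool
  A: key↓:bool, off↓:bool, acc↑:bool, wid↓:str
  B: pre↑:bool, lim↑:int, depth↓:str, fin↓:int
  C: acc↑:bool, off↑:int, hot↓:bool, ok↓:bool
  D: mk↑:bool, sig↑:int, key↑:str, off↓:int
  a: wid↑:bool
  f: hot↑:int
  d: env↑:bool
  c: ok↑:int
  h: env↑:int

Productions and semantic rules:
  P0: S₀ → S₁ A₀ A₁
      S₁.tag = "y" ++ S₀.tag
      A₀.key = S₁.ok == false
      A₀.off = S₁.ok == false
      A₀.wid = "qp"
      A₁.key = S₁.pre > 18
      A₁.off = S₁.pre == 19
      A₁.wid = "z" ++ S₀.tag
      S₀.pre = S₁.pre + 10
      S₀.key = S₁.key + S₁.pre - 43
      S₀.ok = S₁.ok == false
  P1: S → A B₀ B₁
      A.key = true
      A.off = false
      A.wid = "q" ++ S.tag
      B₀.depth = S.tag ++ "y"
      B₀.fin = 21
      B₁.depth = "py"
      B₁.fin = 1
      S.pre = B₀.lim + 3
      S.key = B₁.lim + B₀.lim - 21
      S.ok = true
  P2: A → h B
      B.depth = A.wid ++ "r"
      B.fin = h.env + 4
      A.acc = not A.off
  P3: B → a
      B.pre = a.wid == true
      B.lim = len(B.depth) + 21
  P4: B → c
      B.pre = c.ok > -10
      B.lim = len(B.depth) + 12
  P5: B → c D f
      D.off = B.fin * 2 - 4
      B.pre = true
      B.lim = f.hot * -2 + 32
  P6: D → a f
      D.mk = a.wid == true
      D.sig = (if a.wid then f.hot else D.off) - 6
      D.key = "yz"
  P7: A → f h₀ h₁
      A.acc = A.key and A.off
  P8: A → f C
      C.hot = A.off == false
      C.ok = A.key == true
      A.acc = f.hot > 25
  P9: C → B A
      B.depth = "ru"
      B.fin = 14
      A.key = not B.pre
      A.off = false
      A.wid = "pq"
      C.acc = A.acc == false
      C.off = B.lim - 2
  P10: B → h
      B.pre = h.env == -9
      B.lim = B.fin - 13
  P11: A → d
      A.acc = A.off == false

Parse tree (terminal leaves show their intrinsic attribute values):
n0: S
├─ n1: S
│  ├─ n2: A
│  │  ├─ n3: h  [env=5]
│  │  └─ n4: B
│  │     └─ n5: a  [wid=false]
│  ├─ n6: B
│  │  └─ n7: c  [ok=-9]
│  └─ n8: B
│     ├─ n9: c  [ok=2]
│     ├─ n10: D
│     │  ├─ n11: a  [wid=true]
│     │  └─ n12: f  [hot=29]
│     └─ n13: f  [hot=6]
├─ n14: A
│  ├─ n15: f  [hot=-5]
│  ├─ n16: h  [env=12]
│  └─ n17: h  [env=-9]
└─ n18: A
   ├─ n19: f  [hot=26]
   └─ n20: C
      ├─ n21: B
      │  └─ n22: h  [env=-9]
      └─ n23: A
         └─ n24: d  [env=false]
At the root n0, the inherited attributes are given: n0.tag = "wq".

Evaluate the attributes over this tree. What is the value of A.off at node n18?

1. n0.tag = "wq"  [given at root]
2. n1.tag = "ywq"  ["y" ++ S₀.tag]
3. n2.key = true  [true]
4. n2.off = false  [false]
5. n2.wid = "qywq"  ["q" ++ S.tag]
6. n3.env = 5  [terminal]
7. n4.depth = "qywqr"  [A.wid ++ "r"]
8. n4.fin = 9  [h.env + 4]
9. n5.wid = false  [terminal]
10. n4.pre = false  [a.wid == true]
11. n4.lim = 26  [len(B.depth) + 21]
12. n2.acc = true  [not A.off]
13. n6.depth = "ywqy"  [S.tag ++ "y"]
14. n6.fin = 21  [21]
15. n7.ok = -9  [terminal]
16. n6.pre = true  [c.ok > -10]
17. n6.lim = 16  [len(B.depth) + 12]
18. n8.depth = "py"  ["py"]
19. n8.fin = 1  [1]
20. n9.ok = 2  [terminal]
21. n10.off = -2  [B.fin * 2 - 4]
22. n11.wid = true  [terminal]
23. n12.hot = 29  [terminal]
24. n10.mk = true  [a.wid == true]
25. n10.sig = 23  [(if a.wid then f.hot else D.off) - 6]
26. n10.key = "yz"  ["yz"]
27. n13.hot = 6  [terminal]
28. n8.pre = true  [true]
29. n8.lim = 20  [f.hot * -2 + 32]
30. n1.pre = 19  [B₀.lim + 3]
31. n1.key = 15  [B₁.lim + B₀.lim - 21]
32. n1.ok = true  [true]
33. n14.key = false  [S₁.ok == false]
34. n14.off = false  [S₁.ok == false]
35. n14.wid = "qp"  ["qp"]
36. n15.hot = -5  [terminal]
37. n16.env = 12  [terminal]
38. n17.env = -9  [terminal]
39. n14.acc = false  [A.key and A.off]
40. n18.key = true  [S₁.pre > 18]
41. n18.off = true  [S₁.pre == 19]
42. n18.wid = "zwq"  ["z" ++ S₀.tag]
43. n19.hot = 26  [terminal]
44. n20.hot = false  [A.off == false]
45. n20.ok = true  [A.key == true]
46. n21.depth = "ru"  ["ru"]
47. n21.fin = 14  [14]
48. n22.env = -9  [terminal]
49. n21.pre = true  [h.env == -9]
50. n21.lim = 1  [B.fin - 13]
51. n23.key = false  [not B.pre]
52. n23.off = false  [false]
53. n23.wid = "pq"  ["pq"]
54. n24.env = false  [terminal]
55. n23.acc = true  [A.off == false]
56. n20.acc = false  [A.acc == false]
57. n20.off = -1  [B.lim - 2]
58. n18.acc = true  [f.hot > 25]
59. n0.pre = 29  [S₁.pre + 10]
60. n0.key = -9  [S₁.key + S₁.pre - 43]
61. n0.ok = false  [S₁.ok == false]

true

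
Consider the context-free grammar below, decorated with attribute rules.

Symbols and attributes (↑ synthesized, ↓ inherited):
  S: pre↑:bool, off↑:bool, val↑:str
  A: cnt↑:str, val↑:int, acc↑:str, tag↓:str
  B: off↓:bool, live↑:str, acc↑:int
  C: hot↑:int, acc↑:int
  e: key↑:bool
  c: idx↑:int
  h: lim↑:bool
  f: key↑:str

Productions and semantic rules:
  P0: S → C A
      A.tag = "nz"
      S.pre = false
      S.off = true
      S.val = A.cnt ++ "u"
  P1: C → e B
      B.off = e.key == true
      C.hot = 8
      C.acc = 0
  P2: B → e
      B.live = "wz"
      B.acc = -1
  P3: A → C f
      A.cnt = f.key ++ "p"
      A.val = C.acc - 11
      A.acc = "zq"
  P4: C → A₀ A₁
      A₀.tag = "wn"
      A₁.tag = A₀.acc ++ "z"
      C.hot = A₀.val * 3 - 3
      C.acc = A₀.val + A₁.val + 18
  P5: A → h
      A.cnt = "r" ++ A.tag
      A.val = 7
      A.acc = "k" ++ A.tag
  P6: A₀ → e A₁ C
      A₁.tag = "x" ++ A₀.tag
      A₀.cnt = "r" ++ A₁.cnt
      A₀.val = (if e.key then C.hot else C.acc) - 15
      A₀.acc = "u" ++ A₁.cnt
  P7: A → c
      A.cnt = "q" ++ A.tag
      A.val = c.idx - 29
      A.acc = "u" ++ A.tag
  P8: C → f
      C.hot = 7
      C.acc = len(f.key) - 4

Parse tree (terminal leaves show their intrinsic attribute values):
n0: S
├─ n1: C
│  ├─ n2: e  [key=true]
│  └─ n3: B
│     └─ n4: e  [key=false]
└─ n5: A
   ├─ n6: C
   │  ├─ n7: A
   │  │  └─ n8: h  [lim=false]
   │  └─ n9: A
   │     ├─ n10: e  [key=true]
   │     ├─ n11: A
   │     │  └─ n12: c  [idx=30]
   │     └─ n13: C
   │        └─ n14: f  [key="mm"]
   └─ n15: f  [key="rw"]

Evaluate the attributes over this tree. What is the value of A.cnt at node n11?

"qxkwnz"

1. n2.key = true  [terminal]
2. n3.off = true  [e.key == true]
3. n4.key = false  [terminal]
4. n3.live = "wz"  ["wz"]
5. n3.acc = -1  [-1]
6. n1.hot = 8  [8]
7. n1.acc = 0  [0]
8. n5.tag = "nz"  ["nz"]
9. n7.tag = "wn"  ["wn"]
10. n8.lim = false  [terminal]
11. n7.cnt = "rwn"  ["r" ++ A.tag]
12. n7.val = 7  [7]
13. n7.acc = "kwn"  ["k" ++ A.tag]
14. n9.tag = "kwnz"  [A₀.acc ++ "z"]
15. n10.key = true  [terminal]
16. n11.tag = "xkwnz"  ["x" ++ A₀.tag]
17. n12.idx = 30  [terminal]
18. n11.cnt = "qxkwnz"  ["q" ++ A.tag]
19. n11.val = 1  [c.idx - 29]
20. n11.acc = "uxkwnz"  ["u" ++ A.tag]
21. n14.key = "mm"  [terminal]
22. n13.hot = 7  [7]
23. n13.acc = -2  [len(f.key) - 4]
24. n9.cnt = "rqxkwnz"  ["r" ++ A₁.cnt]
25. n9.val = -8  [(if e.key then C.hot else C.acc) - 15]
26. n9.acc = "uqxkwnz"  ["u" ++ A₁.cnt]
27. n6.hot = 18  [A₀.val * 3 - 3]
28. n6.acc = 17  [A₀.val + A₁.val + 18]
29. n15.key = "rw"  [terminal]
30. n5.cnt = "rwp"  [f.key ++ "p"]
31. n5.val = 6  [C.acc - 11]
32. n5.acc = "zq"  ["zq"]
33. n0.pre = false  [false]
34. n0.off = true  [true]
35. n0.val = "rwpu"  [A.cnt ++ "u"]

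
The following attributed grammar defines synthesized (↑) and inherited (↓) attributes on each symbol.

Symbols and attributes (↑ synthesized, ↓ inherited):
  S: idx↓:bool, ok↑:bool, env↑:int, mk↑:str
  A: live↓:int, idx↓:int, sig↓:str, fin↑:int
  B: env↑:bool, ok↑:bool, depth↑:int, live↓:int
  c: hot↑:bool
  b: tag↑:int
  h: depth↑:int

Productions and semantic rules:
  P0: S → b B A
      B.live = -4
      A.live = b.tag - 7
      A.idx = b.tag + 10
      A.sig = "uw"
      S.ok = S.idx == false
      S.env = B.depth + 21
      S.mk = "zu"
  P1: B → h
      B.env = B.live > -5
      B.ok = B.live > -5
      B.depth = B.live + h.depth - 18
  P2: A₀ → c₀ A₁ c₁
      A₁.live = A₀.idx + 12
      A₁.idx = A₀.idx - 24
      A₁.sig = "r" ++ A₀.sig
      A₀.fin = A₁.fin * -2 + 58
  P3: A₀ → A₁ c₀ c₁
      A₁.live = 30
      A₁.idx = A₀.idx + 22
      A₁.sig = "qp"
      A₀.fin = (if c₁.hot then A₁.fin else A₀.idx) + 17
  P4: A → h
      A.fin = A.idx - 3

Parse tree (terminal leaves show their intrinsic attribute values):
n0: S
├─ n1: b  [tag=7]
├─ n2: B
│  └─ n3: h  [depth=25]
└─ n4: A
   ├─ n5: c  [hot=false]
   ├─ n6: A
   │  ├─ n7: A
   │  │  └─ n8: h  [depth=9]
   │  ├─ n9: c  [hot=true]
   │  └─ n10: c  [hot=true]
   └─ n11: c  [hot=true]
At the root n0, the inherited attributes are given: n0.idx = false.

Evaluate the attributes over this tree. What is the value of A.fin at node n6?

29

1. n0.idx = false  [given at root]
2. n1.tag = 7  [terminal]
3. n2.live = -4  [-4]
4. n3.depth = 25  [terminal]
5. n2.env = true  [B.live > -5]
6. n2.ok = true  [B.live > -5]
7. n2.depth = 3  [B.live + h.depth - 18]
8. n4.live = 0  [b.tag - 7]
9. n4.idx = 17  [b.tag + 10]
10. n4.sig = "uw"  ["uw"]
11. n5.hot = false  [terminal]
12. n6.live = 29  [A₀.idx + 12]
13. n6.idx = -7  [A₀.idx - 24]
14. n6.sig = "ruw"  ["r" ++ A₀.sig]
15. n7.live = 30  [30]
16. n7.idx = 15  [A₀.idx + 22]
17. n7.sig = "qp"  ["qp"]
18. n8.depth = 9  [terminal]
19. n7.fin = 12  [A.idx - 3]
20. n9.hot = true  [terminal]
21. n10.hot = true  [terminal]
22. n6.fin = 29  [(if c₁.hot then A₁.fin else A₀.idx) + 17]
23. n11.hot = true  [terminal]
24. n4.fin = 0  [A₁.fin * -2 + 58]
25. n0.ok = true  [S.idx == false]
26. n0.env = 24  [B.depth + 21]
27. n0.mk = "zu"  ["zu"]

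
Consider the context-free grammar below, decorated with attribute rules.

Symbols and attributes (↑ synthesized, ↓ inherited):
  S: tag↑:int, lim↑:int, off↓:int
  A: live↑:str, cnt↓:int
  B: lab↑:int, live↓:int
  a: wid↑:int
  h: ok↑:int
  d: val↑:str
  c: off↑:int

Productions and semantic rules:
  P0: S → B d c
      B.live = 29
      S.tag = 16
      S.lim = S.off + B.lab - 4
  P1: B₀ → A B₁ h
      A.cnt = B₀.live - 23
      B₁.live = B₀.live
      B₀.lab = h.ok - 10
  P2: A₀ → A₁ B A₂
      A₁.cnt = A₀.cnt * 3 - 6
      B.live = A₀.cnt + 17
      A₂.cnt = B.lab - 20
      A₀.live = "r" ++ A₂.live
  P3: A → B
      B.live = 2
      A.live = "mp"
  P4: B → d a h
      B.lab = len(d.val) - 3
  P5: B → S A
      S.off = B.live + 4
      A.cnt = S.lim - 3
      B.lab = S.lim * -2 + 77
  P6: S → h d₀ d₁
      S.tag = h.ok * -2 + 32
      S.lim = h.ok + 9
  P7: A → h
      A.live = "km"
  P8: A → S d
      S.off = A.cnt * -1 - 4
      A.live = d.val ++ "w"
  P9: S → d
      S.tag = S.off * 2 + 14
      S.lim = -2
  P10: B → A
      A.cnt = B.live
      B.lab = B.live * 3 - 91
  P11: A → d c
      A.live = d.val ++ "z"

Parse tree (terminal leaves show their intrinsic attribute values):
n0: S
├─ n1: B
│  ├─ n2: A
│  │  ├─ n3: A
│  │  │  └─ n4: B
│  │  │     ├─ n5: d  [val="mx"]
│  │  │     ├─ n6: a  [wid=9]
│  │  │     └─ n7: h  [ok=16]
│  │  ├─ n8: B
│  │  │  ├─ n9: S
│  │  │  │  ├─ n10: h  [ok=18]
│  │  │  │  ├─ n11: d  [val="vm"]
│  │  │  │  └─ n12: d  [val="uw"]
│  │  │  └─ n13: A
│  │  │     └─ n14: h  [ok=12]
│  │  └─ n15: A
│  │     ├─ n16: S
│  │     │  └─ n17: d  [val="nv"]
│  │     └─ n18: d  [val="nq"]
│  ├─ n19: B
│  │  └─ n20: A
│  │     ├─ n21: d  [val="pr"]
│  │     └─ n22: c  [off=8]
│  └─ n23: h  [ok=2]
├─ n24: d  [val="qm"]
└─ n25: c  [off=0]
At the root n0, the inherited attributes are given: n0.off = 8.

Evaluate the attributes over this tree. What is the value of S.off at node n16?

1. n0.off = 8  [given at root]
2. n1.live = 29  [29]
3. n2.cnt = 6  [B₀.live - 23]
4. n3.cnt = 12  [A₀.cnt * 3 - 6]
5. n4.live = 2  [2]
6. n5.val = "mx"  [terminal]
7. n6.wid = 9  [terminal]
8. n7.ok = 16  [terminal]
9. n4.lab = -1  [len(d.val) - 3]
10. n3.live = "mp"  ["mp"]
11. n8.live = 23  [A₀.cnt + 17]
12. n9.off = 27  [B.live + 4]
13. n10.ok = 18  [terminal]
14. n11.val = "vm"  [terminal]
15. n12.val = "uw"  [terminal]
16. n9.tag = -4  [h.ok * -2 + 32]
17. n9.lim = 27  [h.ok + 9]
18. n13.cnt = 24  [S.lim - 3]
19. n14.ok = 12  [terminal]
20. n13.live = "km"  ["km"]
21. n8.lab = 23  [S.lim * -2 + 77]
22. n15.cnt = 3  [B.lab - 20]
23. n16.off = -7  [A.cnt * -1 - 4]
24. n17.val = "nv"  [terminal]
25. n16.tag = 0  [S.off * 2 + 14]
26. n16.lim = -2  [-2]
27. n18.val = "nq"  [terminal]
28. n15.live = "nqw"  [d.val ++ "w"]
29. n2.live = "rnqw"  ["r" ++ A₂.live]
30. n19.live = 29  [B₀.live]
31. n20.cnt = 29  [B.live]
32. n21.val = "pr"  [terminal]
33. n22.off = 8  [terminal]
34. n20.live = "prz"  [d.val ++ "z"]
35. n19.lab = -4  [B.live * 3 - 91]
36. n23.ok = 2  [terminal]
37. n1.lab = -8  [h.ok - 10]
38. n24.val = "qm"  [terminal]
39. n25.off = 0  [terminal]
40. n0.tag = 16  [16]
41. n0.lim = -4  [S.off + B.lab - 4]

-7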